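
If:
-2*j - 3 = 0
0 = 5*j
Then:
No Solution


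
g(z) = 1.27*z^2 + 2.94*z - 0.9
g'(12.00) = 33.42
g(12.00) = 217.26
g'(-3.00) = -4.68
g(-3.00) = 1.71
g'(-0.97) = 0.48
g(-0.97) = -2.56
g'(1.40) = 6.50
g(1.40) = 5.71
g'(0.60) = 4.46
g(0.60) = 1.32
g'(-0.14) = 2.58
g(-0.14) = -1.29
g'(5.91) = 17.95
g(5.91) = 60.83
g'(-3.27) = -5.37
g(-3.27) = 3.07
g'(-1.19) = -0.08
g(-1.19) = -2.60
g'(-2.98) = -4.63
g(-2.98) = 1.62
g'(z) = 2.54*z + 2.94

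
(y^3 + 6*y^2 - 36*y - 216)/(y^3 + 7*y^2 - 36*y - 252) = (y + 6)/(y + 7)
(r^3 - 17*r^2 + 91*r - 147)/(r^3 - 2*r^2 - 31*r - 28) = (r^2 - 10*r + 21)/(r^2 + 5*r + 4)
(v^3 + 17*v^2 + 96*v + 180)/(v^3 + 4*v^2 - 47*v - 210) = (v + 6)/(v - 7)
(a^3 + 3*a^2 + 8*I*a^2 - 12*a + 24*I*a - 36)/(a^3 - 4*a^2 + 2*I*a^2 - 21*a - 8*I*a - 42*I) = (a + 6*I)/(a - 7)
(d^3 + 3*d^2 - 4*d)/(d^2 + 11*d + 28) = d*(d - 1)/(d + 7)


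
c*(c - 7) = c^2 - 7*c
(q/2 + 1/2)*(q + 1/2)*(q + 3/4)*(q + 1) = q^4/2 + 13*q^3/8 + 31*q^2/16 + q + 3/16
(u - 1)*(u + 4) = u^2 + 3*u - 4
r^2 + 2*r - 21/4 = (r - 3/2)*(r + 7/2)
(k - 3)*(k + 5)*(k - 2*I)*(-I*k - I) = -I*k^4 - 2*k^3 - 3*I*k^3 - 6*k^2 + 13*I*k^2 + 26*k + 15*I*k + 30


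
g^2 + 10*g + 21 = (g + 3)*(g + 7)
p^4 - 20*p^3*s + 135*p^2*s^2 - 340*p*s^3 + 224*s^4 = (p - 8*s)*(p - 7*s)*(p - 4*s)*(p - s)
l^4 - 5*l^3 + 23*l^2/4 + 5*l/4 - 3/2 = (l - 3)*(l - 2)*(l - 1/2)*(l + 1/2)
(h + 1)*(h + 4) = h^2 + 5*h + 4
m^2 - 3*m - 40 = (m - 8)*(m + 5)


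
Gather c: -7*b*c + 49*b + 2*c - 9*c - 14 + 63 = 49*b + c*(-7*b - 7) + 49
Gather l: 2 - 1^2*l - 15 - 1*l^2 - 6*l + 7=-l^2 - 7*l - 6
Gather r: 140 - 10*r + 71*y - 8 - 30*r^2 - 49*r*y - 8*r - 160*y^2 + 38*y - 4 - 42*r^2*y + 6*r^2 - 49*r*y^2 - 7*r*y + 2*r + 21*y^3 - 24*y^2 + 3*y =r^2*(-42*y - 24) + r*(-49*y^2 - 56*y - 16) + 21*y^3 - 184*y^2 + 112*y + 128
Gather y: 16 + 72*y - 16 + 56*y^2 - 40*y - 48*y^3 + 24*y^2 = -48*y^3 + 80*y^2 + 32*y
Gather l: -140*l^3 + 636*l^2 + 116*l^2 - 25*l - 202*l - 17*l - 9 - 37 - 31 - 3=-140*l^3 + 752*l^2 - 244*l - 80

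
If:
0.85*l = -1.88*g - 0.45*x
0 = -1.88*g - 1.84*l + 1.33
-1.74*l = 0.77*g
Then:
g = 1.25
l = -0.55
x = -4.17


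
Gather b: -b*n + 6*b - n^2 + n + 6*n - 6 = b*(6 - n) - n^2 + 7*n - 6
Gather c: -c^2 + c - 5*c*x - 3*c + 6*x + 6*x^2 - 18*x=-c^2 + c*(-5*x - 2) + 6*x^2 - 12*x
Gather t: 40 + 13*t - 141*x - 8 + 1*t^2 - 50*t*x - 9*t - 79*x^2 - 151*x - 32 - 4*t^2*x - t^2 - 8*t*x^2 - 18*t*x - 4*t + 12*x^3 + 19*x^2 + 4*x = -4*t^2*x + t*(-8*x^2 - 68*x) + 12*x^3 - 60*x^2 - 288*x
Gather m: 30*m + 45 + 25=30*m + 70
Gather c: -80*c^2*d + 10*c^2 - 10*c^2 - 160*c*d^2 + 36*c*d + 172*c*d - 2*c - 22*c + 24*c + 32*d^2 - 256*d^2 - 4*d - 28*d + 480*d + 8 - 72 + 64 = -80*c^2*d + c*(-160*d^2 + 208*d) - 224*d^2 + 448*d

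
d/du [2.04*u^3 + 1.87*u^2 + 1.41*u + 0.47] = 6.12*u^2 + 3.74*u + 1.41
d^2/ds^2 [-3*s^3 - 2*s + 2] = -18*s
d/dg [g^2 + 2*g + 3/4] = 2*g + 2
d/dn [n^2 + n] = 2*n + 1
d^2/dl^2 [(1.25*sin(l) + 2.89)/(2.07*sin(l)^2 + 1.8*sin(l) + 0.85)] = (-5.35612499999999*sin(l)^5 - 44.875944*sin(l)^4 - 8.39591999999999*sin(l)^3 + 87.188886*sin(l)^2 + 54.931165*sin(l) + 4.73228999999999)/(2.07*sin(l)^2 + 1.8*sin(l) + 0.85)^3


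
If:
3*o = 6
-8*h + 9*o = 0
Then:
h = 9/4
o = 2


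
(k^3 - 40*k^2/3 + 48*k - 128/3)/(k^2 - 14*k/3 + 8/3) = (3*k^2 - 28*k + 32)/(3*k - 2)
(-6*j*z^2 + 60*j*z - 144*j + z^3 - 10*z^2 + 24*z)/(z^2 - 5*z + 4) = (-6*j*z + 36*j + z^2 - 6*z)/(z - 1)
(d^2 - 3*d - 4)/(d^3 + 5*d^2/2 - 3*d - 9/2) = 2*(d - 4)/(2*d^2 + 3*d - 9)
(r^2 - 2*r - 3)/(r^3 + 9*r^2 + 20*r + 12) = (r - 3)/(r^2 + 8*r + 12)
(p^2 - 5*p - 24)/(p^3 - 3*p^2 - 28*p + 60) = (p^2 - 5*p - 24)/(p^3 - 3*p^2 - 28*p + 60)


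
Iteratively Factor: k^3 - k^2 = (k)*(k^2 - k) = k^2*(k - 1)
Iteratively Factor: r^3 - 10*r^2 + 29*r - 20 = (r - 5)*(r^2 - 5*r + 4) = (r - 5)*(r - 4)*(r - 1)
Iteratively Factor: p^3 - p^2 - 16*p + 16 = (p + 4)*(p^2 - 5*p + 4) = (p - 4)*(p + 4)*(p - 1)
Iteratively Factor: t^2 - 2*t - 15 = (t - 5)*(t + 3)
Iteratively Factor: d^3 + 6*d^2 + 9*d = (d)*(d^2 + 6*d + 9) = d*(d + 3)*(d + 3)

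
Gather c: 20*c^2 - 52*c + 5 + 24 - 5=20*c^2 - 52*c + 24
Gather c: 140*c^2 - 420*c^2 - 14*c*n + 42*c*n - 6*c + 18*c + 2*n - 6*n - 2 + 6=-280*c^2 + c*(28*n + 12) - 4*n + 4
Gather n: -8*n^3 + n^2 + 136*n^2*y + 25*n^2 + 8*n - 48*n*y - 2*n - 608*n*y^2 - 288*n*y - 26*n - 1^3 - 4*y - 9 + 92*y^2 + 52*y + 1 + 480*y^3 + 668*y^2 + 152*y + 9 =-8*n^3 + n^2*(136*y + 26) + n*(-608*y^2 - 336*y - 20) + 480*y^3 + 760*y^2 + 200*y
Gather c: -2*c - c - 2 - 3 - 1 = -3*c - 6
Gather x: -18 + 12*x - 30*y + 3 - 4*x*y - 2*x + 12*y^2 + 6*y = x*(10 - 4*y) + 12*y^2 - 24*y - 15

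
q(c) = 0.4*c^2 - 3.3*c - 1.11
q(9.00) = 1.59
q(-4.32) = 20.61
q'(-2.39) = -5.21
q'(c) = 0.8*c - 3.3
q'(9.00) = 3.90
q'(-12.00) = -12.90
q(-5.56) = 29.60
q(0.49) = -2.63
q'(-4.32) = -6.76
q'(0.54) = -2.87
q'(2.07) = -1.64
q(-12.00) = 96.09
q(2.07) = -6.23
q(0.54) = -2.78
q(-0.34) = 0.06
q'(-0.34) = -3.57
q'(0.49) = -2.91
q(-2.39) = 9.06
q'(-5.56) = -7.75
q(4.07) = -7.92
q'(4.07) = -0.04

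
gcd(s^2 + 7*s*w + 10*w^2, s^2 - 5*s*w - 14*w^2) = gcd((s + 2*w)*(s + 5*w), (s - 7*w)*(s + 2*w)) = s + 2*w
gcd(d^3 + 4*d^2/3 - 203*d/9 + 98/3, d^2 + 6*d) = d + 6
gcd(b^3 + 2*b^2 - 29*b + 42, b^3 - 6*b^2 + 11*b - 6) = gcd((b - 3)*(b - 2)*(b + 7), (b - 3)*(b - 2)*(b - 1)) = b^2 - 5*b + 6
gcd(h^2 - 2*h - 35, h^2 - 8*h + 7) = h - 7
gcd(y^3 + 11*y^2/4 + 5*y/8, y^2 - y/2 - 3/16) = y + 1/4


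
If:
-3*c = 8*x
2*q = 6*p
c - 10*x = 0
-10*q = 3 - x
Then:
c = 0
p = -1/10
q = -3/10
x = 0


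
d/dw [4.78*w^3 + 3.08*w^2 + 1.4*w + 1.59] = 14.34*w^2 + 6.16*w + 1.4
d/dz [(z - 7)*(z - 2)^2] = (z - 2)*(3*z - 16)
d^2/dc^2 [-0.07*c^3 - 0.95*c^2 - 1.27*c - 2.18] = -0.42*c - 1.9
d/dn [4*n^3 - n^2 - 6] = 2*n*(6*n - 1)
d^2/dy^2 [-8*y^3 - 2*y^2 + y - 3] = -48*y - 4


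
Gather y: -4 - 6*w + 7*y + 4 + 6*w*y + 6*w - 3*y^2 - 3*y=-3*y^2 + y*(6*w + 4)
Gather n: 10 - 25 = -15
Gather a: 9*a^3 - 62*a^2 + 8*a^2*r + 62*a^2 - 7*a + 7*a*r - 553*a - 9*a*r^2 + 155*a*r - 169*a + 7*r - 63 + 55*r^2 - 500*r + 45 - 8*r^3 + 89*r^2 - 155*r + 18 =9*a^3 + 8*a^2*r + a*(-9*r^2 + 162*r - 729) - 8*r^3 + 144*r^2 - 648*r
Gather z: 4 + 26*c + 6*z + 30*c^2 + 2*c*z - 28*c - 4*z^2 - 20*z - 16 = 30*c^2 - 2*c - 4*z^2 + z*(2*c - 14) - 12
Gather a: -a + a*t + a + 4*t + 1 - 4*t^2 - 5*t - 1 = a*t - 4*t^2 - t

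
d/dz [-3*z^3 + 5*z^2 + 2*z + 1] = -9*z^2 + 10*z + 2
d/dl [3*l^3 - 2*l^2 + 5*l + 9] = 9*l^2 - 4*l + 5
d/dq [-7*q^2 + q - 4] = 1 - 14*q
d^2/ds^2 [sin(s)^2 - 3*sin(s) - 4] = 3*sin(s) + 2*cos(2*s)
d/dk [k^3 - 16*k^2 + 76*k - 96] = 3*k^2 - 32*k + 76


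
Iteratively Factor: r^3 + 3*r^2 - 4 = (r + 2)*(r^2 + r - 2) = (r + 2)^2*(r - 1)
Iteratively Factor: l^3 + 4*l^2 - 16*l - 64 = (l + 4)*(l^2 - 16) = (l - 4)*(l + 4)*(l + 4)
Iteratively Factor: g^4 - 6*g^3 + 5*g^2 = (g)*(g^3 - 6*g^2 + 5*g) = g*(g - 1)*(g^2 - 5*g) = g^2*(g - 1)*(g - 5)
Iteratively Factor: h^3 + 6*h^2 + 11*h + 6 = (h + 2)*(h^2 + 4*h + 3) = (h + 1)*(h + 2)*(h + 3)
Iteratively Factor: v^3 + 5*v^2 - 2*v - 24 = (v - 2)*(v^2 + 7*v + 12) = (v - 2)*(v + 4)*(v + 3)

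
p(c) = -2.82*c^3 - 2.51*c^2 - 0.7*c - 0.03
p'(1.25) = -20.19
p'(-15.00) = -1828.90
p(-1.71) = 7.93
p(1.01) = -6.20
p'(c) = -8.46*c^2 - 5.02*c - 0.7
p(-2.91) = 50.24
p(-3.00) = 55.62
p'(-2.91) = -57.73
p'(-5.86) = -261.80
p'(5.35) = -269.70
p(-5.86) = 485.35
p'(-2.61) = -45.23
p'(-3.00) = -61.78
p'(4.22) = -172.54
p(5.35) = -507.45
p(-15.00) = 8963.22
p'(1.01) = -14.40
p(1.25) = -10.33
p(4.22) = -259.61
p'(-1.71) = -16.85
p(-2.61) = 34.84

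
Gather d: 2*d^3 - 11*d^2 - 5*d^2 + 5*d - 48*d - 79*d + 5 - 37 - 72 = 2*d^3 - 16*d^2 - 122*d - 104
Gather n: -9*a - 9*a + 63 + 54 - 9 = 108 - 18*a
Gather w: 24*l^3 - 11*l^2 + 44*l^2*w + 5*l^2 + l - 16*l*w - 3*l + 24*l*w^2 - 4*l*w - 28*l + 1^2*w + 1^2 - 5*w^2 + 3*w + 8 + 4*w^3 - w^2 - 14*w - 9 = 24*l^3 - 6*l^2 - 30*l + 4*w^3 + w^2*(24*l - 6) + w*(44*l^2 - 20*l - 10)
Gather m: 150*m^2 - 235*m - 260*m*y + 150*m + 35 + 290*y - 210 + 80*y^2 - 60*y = 150*m^2 + m*(-260*y - 85) + 80*y^2 + 230*y - 175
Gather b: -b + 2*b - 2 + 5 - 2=b + 1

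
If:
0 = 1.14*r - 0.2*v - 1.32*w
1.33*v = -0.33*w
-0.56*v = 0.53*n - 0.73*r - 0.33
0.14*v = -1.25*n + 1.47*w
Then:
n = -1.26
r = -1.17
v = 0.26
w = -1.05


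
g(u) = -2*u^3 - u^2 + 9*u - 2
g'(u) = -6*u^2 - 2*u + 9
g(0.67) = 2.98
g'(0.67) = 4.97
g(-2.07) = -7.18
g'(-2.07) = -12.57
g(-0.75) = -8.47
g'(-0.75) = 7.12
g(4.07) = -116.77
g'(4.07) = -98.53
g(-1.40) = -11.07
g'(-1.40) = 0.04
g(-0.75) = -8.47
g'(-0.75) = 7.12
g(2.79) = -28.11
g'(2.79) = -43.28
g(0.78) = 3.46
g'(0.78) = 3.79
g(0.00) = -2.00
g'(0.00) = 9.00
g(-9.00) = 1294.00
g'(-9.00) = -459.00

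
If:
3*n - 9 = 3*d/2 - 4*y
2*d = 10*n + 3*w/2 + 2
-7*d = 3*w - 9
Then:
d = 73 - 80*y/3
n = 79/2 - 44*y/3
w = 560*y/9 - 502/3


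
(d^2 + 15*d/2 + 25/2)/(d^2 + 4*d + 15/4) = 2*(d + 5)/(2*d + 3)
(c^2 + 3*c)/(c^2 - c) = (c + 3)/(c - 1)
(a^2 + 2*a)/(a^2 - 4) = a/(a - 2)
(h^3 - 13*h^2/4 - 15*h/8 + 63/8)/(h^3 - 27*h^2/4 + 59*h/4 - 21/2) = (h + 3/2)/(h - 2)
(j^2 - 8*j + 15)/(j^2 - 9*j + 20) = (j - 3)/(j - 4)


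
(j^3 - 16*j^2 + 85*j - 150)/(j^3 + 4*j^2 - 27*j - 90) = (j^2 - 11*j + 30)/(j^2 + 9*j + 18)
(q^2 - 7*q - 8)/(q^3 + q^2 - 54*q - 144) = (q + 1)/(q^2 + 9*q + 18)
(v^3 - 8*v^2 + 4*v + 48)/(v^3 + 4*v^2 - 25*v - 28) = (v^2 - 4*v - 12)/(v^2 + 8*v + 7)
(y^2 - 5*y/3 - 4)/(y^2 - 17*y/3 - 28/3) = (y - 3)/(y - 7)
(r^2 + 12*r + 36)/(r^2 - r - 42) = (r + 6)/(r - 7)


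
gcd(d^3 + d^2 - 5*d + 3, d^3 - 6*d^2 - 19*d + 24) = d^2 + 2*d - 3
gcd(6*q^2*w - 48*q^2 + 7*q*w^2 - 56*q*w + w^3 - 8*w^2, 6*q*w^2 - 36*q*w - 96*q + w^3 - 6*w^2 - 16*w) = 6*q*w - 48*q + w^2 - 8*w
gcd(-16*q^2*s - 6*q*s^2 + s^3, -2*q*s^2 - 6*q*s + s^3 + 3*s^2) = s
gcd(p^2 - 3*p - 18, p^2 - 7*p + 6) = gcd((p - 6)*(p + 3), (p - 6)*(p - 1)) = p - 6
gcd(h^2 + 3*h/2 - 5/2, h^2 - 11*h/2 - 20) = h + 5/2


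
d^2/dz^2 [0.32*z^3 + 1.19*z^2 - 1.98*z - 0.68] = 1.92*z + 2.38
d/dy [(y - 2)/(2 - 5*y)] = -8/(5*y - 2)^2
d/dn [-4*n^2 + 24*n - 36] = 24 - 8*n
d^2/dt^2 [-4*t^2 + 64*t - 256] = -8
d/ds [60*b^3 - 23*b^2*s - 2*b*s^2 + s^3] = -23*b^2 - 4*b*s + 3*s^2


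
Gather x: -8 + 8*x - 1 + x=9*x - 9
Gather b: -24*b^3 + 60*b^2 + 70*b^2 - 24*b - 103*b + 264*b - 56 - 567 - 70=-24*b^3 + 130*b^2 + 137*b - 693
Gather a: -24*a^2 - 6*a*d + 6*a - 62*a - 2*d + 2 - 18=-24*a^2 + a*(-6*d - 56) - 2*d - 16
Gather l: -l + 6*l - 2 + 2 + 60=5*l + 60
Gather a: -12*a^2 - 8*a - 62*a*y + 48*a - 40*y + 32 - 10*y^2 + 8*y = -12*a^2 + a*(40 - 62*y) - 10*y^2 - 32*y + 32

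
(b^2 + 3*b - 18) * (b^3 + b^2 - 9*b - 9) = b^5 + 4*b^4 - 24*b^3 - 54*b^2 + 135*b + 162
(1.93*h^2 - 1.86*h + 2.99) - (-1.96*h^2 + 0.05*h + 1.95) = 3.89*h^2 - 1.91*h + 1.04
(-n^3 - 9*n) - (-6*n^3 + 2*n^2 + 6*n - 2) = 5*n^3 - 2*n^2 - 15*n + 2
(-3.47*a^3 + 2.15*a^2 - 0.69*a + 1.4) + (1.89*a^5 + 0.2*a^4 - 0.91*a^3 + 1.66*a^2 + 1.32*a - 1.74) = 1.89*a^5 + 0.2*a^4 - 4.38*a^3 + 3.81*a^2 + 0.63*a - 0.34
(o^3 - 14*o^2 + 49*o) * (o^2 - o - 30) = o^5 - 15*o^4 + 33*o^3 + 371*o^2 - 1470*o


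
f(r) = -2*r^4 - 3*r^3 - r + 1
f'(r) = -8*r^3 - 9*r^2 - 1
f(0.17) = 0.81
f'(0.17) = -1.30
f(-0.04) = 1.04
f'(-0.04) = -1.01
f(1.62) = -27.15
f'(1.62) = -58.63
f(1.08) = -6.58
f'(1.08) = -21.58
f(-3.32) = -128.88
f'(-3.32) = 192.55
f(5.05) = -1691.17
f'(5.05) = -1260.82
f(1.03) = -5.56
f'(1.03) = -19.29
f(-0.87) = 2.70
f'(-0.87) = -2.54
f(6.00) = -3245.00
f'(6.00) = -2053.00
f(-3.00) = -77.00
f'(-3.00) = 134.00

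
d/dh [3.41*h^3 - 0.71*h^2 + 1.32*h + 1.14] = 10.23*h^2 - 1.42*h + 1.32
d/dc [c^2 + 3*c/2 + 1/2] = 2*c + 3/2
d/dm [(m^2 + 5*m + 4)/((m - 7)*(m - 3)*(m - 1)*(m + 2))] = 2*(-m^5 - 3*m^4 + 37*m^3 + 52*m^2 - 78*m - 187)/(m^8 - 18*m^7 + 99*m^6 - 80*m^5 - 741*m^4 + 1494*m^3 + 925*m^2 - 3444*m + 1764)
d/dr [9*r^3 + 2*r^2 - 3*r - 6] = 27*r^2 + 4*r - 3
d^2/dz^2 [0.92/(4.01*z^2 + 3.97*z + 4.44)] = (-29.587384*z^2 - 29.292248*z + 0.92*(8.02*z + 3.97)*(16.04*z + 7.94) - 32.760096)/(4.01*z^2 + 3.97*z + 4.44)^3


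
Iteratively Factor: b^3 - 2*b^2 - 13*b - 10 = (b + 1)*(b^2 - 3*b - 10) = (b + 1)*(b + 2)*(b - 5)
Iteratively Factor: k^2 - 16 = (k + 4)*(k - 4)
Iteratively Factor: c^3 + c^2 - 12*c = (c)*(c^2 + c - 12) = c*(c - 3)*(c + 4)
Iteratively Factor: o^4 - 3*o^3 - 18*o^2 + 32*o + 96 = (o + 2)*(o^3 - 5*o^2 - 8*o + 48) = (o + 2)*(o + 3)*(o^2 - 8*o + 16) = (o - 4)*(o + 2)*(o + 3)*(o - 4)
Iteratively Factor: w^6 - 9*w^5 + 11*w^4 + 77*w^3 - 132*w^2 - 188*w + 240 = (w + 2)*(w^5 - 11*w^4 + 33*w^3 + 11*w^2 - 154*w + 120) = (w - 4)*(w + 2)*(w^4 - 7*w^3 + 5*w^2 + 31*w - 30) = (w - 5)*(w - 4)*(w + 2)*(w^3 - 2*w^2 - 5*w + 6) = (w - 5)*(w - 4)*(w + 2)^2*(w^2 - 4*w + 3) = (w - 5)*(w - 4)*(w - 3)*(w + 2)^2*(w - 1)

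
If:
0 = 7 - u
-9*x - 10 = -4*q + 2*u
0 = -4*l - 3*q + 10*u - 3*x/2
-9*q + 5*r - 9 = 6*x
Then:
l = 13 - 33*x/16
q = 9*x/4 + 6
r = 21*x/4 + 63/5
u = 7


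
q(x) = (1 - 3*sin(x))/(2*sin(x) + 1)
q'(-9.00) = 147.47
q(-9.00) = 12.72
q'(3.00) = 3.01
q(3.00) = 0.45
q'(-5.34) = -0.43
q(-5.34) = -0.55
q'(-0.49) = -1278.24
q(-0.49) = 41.05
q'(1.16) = -0.25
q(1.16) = -0.62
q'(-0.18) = -11.94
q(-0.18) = 2.39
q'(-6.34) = -6.35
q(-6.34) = 1.32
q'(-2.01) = 3.24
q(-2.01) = -4.59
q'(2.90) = 2.22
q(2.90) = 0.19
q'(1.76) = 0.11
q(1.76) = -0.66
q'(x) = -2*(1 - 3*sin(x))*cos(x)/(2*sin(x) + 1)^2 - 3*cos(x)/(2*sin(x) + 1) = -5*cos(x)/(2*sin(x) + 1)^2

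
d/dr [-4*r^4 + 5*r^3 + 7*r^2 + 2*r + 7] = -16*r^3 + 15*r^2 + 14*r + 2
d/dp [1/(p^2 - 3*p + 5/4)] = 16*(3 - 2*p)/(4*p^2 - 12*p + 5)^2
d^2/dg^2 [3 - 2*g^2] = -4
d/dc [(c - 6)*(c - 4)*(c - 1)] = 3*c^2 - 22*c + 34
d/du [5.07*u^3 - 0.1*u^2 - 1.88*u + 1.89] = 15.21*u^2 - 0.2*u - 1.88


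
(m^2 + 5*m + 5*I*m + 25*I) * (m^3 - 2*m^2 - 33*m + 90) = m^5 + 3*m^4 + 5*I*m^4 - 43*m^3 + 15*I*m^3 - 75*m^2 - 215*I*m^2 + 450*m - 375*I*m + 2250*I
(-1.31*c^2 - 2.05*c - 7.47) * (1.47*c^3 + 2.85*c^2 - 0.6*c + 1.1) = -1.9257*c^5 - 6.747*c^4 - 16.0374*c^3 - 21.5005*c^2 + 2.227*c - 8.217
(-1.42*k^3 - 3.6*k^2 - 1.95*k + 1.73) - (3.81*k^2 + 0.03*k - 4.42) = -1.42*k^3 - 7.41*k^2 - 1.98*k + 6.15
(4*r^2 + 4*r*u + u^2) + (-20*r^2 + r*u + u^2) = -16*r^2 + 5*r*u + 2*u^2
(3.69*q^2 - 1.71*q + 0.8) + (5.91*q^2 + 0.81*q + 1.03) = 9.6*q^2 - 0.9*q + 1.83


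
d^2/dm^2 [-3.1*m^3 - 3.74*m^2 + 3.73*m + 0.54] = -18.6*m - 7.48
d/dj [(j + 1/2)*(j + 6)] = 2*j + 13/2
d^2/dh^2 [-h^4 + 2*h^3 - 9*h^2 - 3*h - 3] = -12*h^2 + 12*h - 18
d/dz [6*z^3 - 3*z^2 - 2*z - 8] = 18*z^2 - 6*z - 2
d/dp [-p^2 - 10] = -2*p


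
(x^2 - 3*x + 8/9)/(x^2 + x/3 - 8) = (x - 1/3)/(x + 3)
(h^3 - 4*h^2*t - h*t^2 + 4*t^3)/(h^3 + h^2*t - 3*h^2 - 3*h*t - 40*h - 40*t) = (h^2 - 5*h*t + 4*t^2)/(h^2 - 3*h - 40)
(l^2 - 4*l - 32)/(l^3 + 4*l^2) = (l - 8)/l^2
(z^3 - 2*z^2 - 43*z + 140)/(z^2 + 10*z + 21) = (z^2 - 9*z + 20)/(z + 3)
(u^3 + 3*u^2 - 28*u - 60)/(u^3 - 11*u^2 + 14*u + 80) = (u + 6)/(u - 8)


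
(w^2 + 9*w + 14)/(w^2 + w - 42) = (w + 2)/(w - 6)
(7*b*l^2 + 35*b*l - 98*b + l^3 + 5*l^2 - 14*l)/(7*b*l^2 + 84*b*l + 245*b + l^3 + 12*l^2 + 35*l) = (l - 2)/(l + 5)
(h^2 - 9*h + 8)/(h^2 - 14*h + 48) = (h - 1)/(h - 6)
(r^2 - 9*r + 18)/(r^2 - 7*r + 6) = (r - 3)/(r - 1)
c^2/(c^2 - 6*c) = c/(c - 6)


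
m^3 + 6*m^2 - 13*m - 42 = (m - 3)*(m + 2)*(m + 7)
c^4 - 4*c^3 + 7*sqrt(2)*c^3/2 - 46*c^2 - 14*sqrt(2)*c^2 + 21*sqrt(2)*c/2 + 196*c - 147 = (c - 3)*(c - 1)*(c - 7*sqrt(2)/2)*(c + 7*sqrt(2))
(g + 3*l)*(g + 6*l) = g^2 + 9*g*l + 18*l^2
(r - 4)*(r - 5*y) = r^2 - 5*r*y - 4*r + 20*y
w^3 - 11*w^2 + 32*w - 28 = (w - 7)*(w - 2)^2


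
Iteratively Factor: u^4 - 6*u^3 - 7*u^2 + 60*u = (u - 4)*(u^3 - 2*u^2 - 15*u) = u*(u - 4)*(u^2 - 2*u - 15) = u*(u - 4)*(u + 3)*(u - 5)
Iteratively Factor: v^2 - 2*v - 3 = (v + 1)*(v - 3)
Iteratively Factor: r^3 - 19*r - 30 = (r + 3)*(r^2 - 3*r - 10) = (r - 5)*(r + 3)*(r + 2)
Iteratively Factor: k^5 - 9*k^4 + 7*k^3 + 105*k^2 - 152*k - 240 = (k - 4)*(k^4 - 5*k^3 - 13*k^2 + 53*k + 60) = (k - 4)^2*(k^3 - k^2 - 17*k - 15) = (k - 4)^2*(k + 1)*(k^2 - 2*k - 15) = (k - 5)*(k - 4)^2*(k + 1)*(k + 3)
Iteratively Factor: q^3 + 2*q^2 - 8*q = (q - 2)*(q^2 + 4*q) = (q - 2)*(q + 4)*(q)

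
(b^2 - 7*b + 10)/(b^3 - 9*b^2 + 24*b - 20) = 1/(b - 2)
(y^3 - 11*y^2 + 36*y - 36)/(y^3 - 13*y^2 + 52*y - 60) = (y - 3)/(y - 5)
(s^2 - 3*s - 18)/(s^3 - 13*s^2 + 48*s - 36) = (s + 3)/(s^2 - 7*s + 6)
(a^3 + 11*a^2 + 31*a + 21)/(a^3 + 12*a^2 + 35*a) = (a^2 + 4*a + 3)/(a*(a + 5))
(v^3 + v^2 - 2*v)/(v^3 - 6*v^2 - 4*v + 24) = v*(v - 1)/(v^2 - 8*v + 12)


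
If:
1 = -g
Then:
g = -1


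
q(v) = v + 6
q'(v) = 1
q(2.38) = 8.38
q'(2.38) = 1.00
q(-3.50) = 2.50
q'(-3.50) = 1.00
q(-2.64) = 3.36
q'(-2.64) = 1.00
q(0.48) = 6.48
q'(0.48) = 1.00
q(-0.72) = 5.28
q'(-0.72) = 1.00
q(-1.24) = 4.76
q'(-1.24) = 1.00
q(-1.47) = 4.53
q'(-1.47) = 1.00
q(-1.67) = 4.33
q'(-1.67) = 1.00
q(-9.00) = -3.00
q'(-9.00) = 1.00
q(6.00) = 12.00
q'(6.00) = 1.00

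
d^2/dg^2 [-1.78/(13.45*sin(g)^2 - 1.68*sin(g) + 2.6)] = (1288.0258*sin(g)^4 - 120.66264*sin(g)^3 - 2176.001228*sin(g)^2 + 249.10032*sin(g) + 114.445456)/(13.45*sin(g)^2 - 1.68*sin(g) + 2.6)^3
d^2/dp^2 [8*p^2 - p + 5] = 16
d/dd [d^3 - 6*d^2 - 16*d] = 3*d^2 - 12*d - 16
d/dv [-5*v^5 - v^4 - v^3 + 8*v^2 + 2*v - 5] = -25*v^4 - 4*v^3 - 3*v^2 + 16*v + 2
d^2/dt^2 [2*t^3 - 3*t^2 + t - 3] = 12*t - 6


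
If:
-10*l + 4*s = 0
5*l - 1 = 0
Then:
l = 1/5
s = 1/2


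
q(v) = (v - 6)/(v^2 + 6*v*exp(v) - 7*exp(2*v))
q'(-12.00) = -0.01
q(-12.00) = -0.13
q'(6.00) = 0.00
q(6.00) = 0.00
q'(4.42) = -0.00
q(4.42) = 0.00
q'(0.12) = -1.02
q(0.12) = 0.73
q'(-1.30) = -34.06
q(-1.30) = 7.64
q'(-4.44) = -0.20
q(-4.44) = -0.54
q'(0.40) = -0.80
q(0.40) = 0.47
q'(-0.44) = -1.72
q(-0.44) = 1.46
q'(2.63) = -0.01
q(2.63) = 0.00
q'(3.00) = -0.00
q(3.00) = 0.00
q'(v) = (v - 6)*(-6*v*exp(v) - 2*v + 14*exp(2*v) - 6*exp(v))/(v^2 + 6*v*exp(v) - 7*exp(2*v))^2 + 1/(v^2 + 6*v*exp(v) - 7*exp(2*v)) = (v^2 + 6*v*exp(v) - 2*(v - 6)*(3*v*exp(v) + v - 7*exp(2*v) + 3*exp(v)) - 7*exp(2*v))/(v^2 + 6*v*exp(v) - 7*exp(2*v))^2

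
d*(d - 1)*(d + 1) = d^3 - d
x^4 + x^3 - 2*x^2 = x^2*(x - 1)*(x + 2)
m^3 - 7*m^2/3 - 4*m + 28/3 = (m - 7/3)*(m - 2)*(m + 2)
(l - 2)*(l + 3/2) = l^2 - l/2 - 3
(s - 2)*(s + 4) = s^2 + 2*s - 8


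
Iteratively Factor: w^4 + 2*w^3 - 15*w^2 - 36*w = (w - 4)*(w^3 + 6*w^2 + 9*w) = (w - 4)*(w + 3)*(w^2 + 3*w) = w*(w - 4)*(w + 3)*(w + 3)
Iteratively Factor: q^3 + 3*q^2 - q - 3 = (q - 1)*(q^2 + 4*q + 3) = (q - 1)*(q + 3)*(q + 1)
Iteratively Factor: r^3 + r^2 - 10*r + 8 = (r - 1)*(r^2 + 2*r - 8) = (r - 2)*(r - 1)*(r + 4)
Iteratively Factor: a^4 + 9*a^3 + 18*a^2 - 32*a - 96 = (a + 4)*(a^3 + 5*a^2 - 2*a - 24) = (a + 4)^2*(a^2 + a - 6) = (a + 3)*(a + 4)^2*(a - 2)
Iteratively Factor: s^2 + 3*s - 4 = (s + 4)*(s - 1)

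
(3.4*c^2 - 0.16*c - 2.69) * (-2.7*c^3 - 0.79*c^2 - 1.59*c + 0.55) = -9.18*c^5 - 2.254*c^4 + 1.9834*c^3 + 4.2495*c^2 + 4.1891*c - 1.4795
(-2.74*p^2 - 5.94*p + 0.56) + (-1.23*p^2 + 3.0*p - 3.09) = -3.97*p^2 - 2.94*p - 2.53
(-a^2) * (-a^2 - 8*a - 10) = a^4 + 8*a^3 + 10*a^2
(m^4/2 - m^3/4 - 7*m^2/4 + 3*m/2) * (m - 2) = m^5/2 - 5*m^4/4 - 5*m^3/4 + 5*m^2 - 3*m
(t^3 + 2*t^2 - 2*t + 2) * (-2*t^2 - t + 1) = -2*t^5 - 5*t^4 + 3*t^3 - 4*t + 2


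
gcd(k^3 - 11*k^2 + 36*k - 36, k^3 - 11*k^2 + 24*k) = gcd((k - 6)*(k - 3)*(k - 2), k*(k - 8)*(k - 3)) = k - 3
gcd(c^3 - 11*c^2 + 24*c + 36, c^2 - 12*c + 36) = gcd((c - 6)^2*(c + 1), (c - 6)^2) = c^2 - 12*c + 36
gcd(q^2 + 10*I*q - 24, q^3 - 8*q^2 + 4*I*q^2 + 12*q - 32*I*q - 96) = q + 6*I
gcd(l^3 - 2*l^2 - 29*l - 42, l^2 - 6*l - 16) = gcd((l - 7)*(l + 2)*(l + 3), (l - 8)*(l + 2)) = l + 2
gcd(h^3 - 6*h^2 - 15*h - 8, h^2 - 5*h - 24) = h - 8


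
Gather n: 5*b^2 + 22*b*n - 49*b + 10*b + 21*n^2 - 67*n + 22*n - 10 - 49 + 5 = 5*b^2 - 39*b + 21*n^2 + n*(22*b - 45) - 54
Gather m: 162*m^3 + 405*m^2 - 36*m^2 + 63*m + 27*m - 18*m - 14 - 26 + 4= 162*m^3 + 369*m^2 + 72*m - 36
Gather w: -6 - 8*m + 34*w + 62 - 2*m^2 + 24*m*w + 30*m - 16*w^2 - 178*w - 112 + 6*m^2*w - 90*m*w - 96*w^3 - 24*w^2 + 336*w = -2*m^2 + 22*m - 96*w^3 - 40*w^2 + w*(6*m^2 - 66*m + 192) - 56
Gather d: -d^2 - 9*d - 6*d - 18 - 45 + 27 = -d^2 - 15*d - 36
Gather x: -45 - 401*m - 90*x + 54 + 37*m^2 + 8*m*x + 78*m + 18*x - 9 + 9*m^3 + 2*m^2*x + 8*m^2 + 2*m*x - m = 9*m^3 + 45*m^2 - 324*m + x*(2*m^2 + 10*m - 72)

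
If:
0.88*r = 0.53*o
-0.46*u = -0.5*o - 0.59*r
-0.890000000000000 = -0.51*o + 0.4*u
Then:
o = -3.81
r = -2.29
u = -7.08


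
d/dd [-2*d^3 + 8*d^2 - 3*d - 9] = -6*d^2 + 16*d - 3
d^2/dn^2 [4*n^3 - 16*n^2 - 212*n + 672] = 24*n - 32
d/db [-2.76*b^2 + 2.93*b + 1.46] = 2.93 - 5.52*b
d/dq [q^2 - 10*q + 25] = 2*q - 10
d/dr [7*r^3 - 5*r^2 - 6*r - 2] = 21*r^2 - 10*r - 6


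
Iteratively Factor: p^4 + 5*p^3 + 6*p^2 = (p)*(p^3 + 5*p^2 + 6*p) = p*(p + 3)*(p^2 + 2*p) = p^2*(p + 3)*(p + 2)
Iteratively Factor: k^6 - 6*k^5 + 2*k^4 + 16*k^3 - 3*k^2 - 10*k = (k)*(k^5 - 6*k^4 + 2*k^3 + 16*k^2 - 3*k - 10) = k*(k - 5)*(k^4 - k^3 - 3*k^2 + k + 2) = k*(k - 5)*(k - 1)*(k^3 - 3*k - 2) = k*(k - 5)*(k - 1)*(k + 1)*(k^2 - k - 2) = k*(k - 5)*(k - 2)*(k - 1)*(k + 1)*(k + 1)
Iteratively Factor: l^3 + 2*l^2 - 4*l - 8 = (l + 2)*(l^2 - 4) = (l + 2)^2*(l - 2)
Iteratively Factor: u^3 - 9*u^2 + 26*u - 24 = (u - 2)*(u^2 - 7*u + 12) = (u - 4)*(u - 2)*(u - 3)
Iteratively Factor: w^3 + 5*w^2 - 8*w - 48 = (w + 4)*(w^2 + w - 12) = (w - 3)*(w + 4)*(w + 4)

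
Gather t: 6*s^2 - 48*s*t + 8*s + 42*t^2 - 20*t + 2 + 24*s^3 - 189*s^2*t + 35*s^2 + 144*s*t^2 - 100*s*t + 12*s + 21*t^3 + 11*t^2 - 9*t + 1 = 24*s^3 + 41*s^2 + 20*s + 21*t^3 + t^2*(144*s + 53) + t*(-189*s^2 - 148*s - 29) + 3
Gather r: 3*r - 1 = 3*r - 1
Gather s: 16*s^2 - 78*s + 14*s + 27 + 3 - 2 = 16*s^2 - 64*s + 28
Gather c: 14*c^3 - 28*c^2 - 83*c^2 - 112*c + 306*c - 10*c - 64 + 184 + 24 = 14*c^3 - 111*c^2 + 184*c + 144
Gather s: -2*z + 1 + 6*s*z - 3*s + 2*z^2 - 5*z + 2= s*(6*z - 3) + 2*z^2 - 7*z + 3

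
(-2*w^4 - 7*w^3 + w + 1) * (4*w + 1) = -8*w^5 - 30*w^4 - 7*w^3 + 4*w^2 + 5*w + 1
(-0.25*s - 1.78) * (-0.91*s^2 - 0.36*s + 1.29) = 0.2275*s^3 + 1.7098*s^2 + 0.3183*s - 2.2962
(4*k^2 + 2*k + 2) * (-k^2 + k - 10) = -4*k^4 + 2*k^3 - 40*k^2 - 18*k - 20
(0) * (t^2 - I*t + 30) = 0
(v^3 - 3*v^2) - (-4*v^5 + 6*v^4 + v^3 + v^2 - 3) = 4*v^5 - 6*v^4 - 4*v^2 + 3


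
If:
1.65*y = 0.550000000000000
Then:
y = 0.33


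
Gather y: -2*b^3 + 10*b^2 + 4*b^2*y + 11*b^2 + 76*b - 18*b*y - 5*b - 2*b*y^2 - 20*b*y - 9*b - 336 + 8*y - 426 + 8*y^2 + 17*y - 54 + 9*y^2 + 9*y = -2*b^3 + 21*b^2 + 62*b + y^2*(17 - 2*b) + y*(4*b^2 - 38*b + 34) - 816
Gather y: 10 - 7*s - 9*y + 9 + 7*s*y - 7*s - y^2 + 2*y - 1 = -14*s - y^2 + y*(7*s - 7) + 18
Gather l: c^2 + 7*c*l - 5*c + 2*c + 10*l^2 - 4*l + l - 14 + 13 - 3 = c^2 - 3*c + 10*l^2 + l*(7*c - 3) - 4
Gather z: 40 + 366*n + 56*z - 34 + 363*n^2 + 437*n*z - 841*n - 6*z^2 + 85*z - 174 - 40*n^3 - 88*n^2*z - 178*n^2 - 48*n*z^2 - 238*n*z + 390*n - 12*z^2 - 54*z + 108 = -40*n^3 + 185*n^2 - 85*n + z^2*(-48*n - 18) + z*(-88*n^2 + 199*n + 87) - 60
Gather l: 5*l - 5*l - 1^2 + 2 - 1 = 0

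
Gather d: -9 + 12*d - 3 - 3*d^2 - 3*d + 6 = -3*d^2 + 9*d - 6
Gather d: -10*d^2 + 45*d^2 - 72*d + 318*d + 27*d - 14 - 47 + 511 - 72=35*d^2 + 273*d + 378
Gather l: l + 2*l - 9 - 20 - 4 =3*l - 33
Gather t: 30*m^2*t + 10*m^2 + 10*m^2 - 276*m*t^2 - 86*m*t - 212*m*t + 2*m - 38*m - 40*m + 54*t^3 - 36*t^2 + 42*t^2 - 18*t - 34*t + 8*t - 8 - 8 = 20*m^2 - 76*m + 54*t^3 + t^2*(6 - 276*m) + t*(30*m^2 - 298*m - 44) - 16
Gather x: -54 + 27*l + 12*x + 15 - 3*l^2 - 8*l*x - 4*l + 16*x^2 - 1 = -3*l^2 + 23*l + 16*x^2 + x*(12 - 8*l) - 40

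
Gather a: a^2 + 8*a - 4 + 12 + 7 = a^2 + 8*a + 15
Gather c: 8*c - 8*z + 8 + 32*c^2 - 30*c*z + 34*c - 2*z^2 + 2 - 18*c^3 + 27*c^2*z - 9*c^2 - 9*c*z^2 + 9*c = -18*c^3 + c^2*(27*z + 23) + c*(-9*z^2 - 30*z + 51) - 2*z^2 - 8*z + 10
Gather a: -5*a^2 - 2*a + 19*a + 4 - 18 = -5*a^2 + 17*a - 14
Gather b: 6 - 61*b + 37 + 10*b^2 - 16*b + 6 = 10*b^2 - 77*b + 49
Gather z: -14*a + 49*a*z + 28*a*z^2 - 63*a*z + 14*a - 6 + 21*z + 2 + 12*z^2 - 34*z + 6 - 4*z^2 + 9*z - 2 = z^2*(28*a + 8) + z*(-14*a - 4)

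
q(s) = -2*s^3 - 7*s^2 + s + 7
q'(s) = -6*s^2 - 14*s + 1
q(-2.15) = -7.63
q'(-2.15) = 3.36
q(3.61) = -174.71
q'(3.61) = -127.73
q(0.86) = 1.41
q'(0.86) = -15.48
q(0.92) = 0.44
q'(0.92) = -16.96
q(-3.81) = 12.19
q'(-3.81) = -32.76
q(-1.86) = -6.21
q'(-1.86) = 6.28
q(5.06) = -426.27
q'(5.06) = -223.46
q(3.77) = -195.89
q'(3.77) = -137.06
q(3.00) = -107.00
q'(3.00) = -95.00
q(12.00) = -4445.00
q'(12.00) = -1031.00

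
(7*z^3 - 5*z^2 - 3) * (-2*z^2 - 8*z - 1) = -14*z^5 - 46*z^4 + 33*z^3 + 11*z^2 + 24*z + 3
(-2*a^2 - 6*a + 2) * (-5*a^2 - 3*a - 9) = 10*a^4 + 36*a^3 + 26*a^2 + 48*a - 18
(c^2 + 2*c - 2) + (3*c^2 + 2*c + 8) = 4*c^2 + 4*c + 6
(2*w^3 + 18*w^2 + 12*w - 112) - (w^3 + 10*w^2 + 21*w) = w^3 + 8*w^2 - 9*w - 112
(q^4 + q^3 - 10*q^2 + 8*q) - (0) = q^4 + q^3 - 10*q^2 + 8*q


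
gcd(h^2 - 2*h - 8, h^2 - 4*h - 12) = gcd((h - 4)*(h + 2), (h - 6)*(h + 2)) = h + 2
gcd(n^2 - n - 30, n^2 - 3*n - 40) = n + 5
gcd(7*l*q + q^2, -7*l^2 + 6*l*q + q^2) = 7*l + q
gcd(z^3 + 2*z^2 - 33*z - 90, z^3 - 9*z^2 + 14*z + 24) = z - 6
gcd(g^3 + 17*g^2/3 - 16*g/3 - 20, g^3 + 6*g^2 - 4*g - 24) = g^2 + 4*g - 12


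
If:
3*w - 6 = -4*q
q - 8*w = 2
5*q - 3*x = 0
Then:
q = 54/35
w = -2/35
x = 18/7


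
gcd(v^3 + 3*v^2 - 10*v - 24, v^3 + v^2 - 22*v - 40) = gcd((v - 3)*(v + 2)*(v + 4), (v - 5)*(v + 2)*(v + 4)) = v^2 + 6*v + 8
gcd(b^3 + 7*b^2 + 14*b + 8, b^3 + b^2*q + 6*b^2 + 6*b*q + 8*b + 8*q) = b^2 + 6*b + 8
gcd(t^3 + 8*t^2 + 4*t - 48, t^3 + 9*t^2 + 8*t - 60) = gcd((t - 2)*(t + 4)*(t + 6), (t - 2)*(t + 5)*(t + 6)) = t^2 + 4*t - 12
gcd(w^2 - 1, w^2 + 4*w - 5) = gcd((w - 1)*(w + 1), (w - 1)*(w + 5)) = w - 1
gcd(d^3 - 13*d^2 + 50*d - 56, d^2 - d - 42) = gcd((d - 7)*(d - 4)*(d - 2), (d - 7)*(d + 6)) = d - 7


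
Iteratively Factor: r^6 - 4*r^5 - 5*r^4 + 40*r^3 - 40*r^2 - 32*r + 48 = (r - 2)*(r^5 - 2*r^4 - 9*r^3 + 22*r^2 + 4*r - 24) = (r - 2)^2*(r^4 - 9*r^2 + 4*r + 12) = (r - 2)^3*(r^3 + 2*r^2 - 5*r - 6) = (r - 2)^3*(r + 3)*(r^2 - r - 2) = (r - 2)^4*(r + 3)*(r + 1)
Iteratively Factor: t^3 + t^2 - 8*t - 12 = (t - 3)*(t^2 + 4*t + 4) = (t - 3)*(t + 2)*(t + 2)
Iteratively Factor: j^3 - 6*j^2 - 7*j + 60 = (j - 5)*(j^2 - j - 12) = (j - 5)*(j + 3)*(j - 4)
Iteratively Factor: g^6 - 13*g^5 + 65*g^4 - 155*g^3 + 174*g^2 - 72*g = (g - 1)*(g^5 - 12*g^4 + 53*g^3 - 102*g^2 + 72*g) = g*(g - 1)*(g^4 - 12*g^3 + 53*g^2 - 102*g + 72) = g*(g - 3)*(g - 1)*(g^3 - 9*g^2 + 26*g - 24) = g*(g - 3)*(g - 2)*(g - 1)*(g^2 - 7*g + 12) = g*(g - 3)^2*(g - 2)*(g - 1)*(g - 4)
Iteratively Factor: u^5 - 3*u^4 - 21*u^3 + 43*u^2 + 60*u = (u - 5)*(u^4 + 2*u^3 - 11*u^2 - 12*u) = (u - 5)*(u + 1)*(u^3 + u^2 - 12*u) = (u - 5)*(u + 1)*(u + 4)*(u^2 - 3*u) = (u - 5)*(u - 3)*(u + 1)*(u + 4)*(u)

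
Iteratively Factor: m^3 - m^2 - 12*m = (m + 3)*(m^2 - 4*m) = (m - 4)*(m + 3)*(m)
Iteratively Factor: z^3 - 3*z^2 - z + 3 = (z + 1)*(z^2 - 4*z + 3) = (z - 3)*(z + 1)*(z - 1)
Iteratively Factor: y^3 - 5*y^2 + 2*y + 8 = (y + 1)*(y^2 - 6*y + 8) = (y - 4)*(y + 1)*(y - 2)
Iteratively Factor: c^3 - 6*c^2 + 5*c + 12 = (c + 1)*(c^2 - 7*c + 12) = (c - 4)*(c + 1)*(c - 3)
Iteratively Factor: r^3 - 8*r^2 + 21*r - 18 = (r - 3)*(r^2 - 5*r + 6) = (r - 3)*(r - 2)*(r - 3)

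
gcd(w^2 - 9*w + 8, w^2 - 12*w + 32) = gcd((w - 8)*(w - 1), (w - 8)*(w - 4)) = w - 8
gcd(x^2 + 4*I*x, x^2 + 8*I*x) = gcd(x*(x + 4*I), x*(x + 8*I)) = x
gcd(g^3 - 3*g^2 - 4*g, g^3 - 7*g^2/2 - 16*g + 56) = g - 4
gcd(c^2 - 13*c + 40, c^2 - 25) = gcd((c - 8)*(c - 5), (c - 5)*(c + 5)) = c - 5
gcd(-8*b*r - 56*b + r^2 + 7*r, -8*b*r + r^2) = -8*b + r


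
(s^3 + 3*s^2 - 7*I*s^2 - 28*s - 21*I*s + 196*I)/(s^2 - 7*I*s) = s + 3 - 28/s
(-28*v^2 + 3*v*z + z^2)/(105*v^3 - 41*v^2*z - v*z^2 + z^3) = (-4*v + z)/(15*v^2 - 8*v*z + z^2)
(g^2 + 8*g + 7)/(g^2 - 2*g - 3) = (g + 7)/(g - 3)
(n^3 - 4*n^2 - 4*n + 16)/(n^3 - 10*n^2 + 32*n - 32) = (n + 2)/(n - 4)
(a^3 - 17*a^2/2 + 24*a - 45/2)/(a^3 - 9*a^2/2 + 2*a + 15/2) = (a - 3)/(a + 1)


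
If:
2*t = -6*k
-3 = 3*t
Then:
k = 1/3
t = -1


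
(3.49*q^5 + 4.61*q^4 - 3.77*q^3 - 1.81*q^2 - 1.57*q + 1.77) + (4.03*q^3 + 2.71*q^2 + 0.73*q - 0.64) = 3.49*q^5 + 4.61*q^4 + 0.26*q^3 + 0.9*q^2 - 0.84*q + 1.13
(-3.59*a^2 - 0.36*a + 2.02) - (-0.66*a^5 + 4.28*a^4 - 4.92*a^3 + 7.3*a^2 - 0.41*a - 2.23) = 0.66*a^5 - 4.28*a^4 + 4.92*a^3 - 10.89*a^2 + 0.05*a + 4.25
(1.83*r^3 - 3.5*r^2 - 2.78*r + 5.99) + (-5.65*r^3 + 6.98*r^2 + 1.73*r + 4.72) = -3.82*r^3 + 3.48*r^2 - 1.05*r + 10.71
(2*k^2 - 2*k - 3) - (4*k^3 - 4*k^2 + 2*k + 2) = -4*k^3 + 6*k^2 - 4*k - 5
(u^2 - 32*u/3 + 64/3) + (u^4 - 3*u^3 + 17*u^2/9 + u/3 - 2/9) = u^4 - 3*u^3 + 26*u^2/9 - 31*u/3 + 190/9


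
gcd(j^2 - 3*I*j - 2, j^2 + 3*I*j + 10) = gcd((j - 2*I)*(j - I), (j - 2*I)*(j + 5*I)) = j - 2*I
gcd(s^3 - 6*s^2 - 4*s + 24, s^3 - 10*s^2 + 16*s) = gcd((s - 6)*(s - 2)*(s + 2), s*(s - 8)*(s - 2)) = s - 2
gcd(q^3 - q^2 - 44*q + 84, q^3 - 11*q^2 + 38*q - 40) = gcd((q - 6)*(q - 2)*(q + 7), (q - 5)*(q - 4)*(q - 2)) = q - 2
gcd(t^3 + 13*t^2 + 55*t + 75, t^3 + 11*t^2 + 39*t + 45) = t^2 + 8*t + 15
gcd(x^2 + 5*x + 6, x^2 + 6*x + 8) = x + 2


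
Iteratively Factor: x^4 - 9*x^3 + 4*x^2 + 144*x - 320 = (x - 5)*(x^3 - 4*x^2 - 16*x + 64) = (x - 5)*(x - 4)*(x^2 - 16) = (x - 5)*(x - 4)*(x + 4)*(x - 4)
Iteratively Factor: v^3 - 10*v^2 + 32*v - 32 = (v - 2)*(v^2 - 8*v + 16) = (v - 4)*(v - 2)*(v - 4)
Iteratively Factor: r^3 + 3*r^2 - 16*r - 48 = (r - 4)*(r^2 + 7*r + 12) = (r - 4)*(r + 3)*(r + 4)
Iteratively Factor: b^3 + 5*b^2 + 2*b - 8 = (b + 4)*(b^2 + b - 2) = (b - 1)*(b + 4)*(b + 2)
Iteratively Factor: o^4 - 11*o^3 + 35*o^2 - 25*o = (o)*(o^3 - 11*o^2 + 35*o - 25) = o*(o - 5)*(o^2 - 6*o + 5) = o*(o - 5)^2*(o - 1)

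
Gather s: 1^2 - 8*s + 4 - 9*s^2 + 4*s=-9*s^2 - 4*s + 5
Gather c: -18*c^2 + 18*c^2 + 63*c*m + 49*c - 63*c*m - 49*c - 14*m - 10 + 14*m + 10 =0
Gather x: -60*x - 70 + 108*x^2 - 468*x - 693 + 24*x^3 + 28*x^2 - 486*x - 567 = 24*x^3 + 136*x^2 - 1014*x - 1330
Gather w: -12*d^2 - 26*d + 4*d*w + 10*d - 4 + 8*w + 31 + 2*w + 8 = -12*d^2 - 16*d + w*(4*d + 10) + 35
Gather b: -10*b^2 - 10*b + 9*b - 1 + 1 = -10*b^2 - b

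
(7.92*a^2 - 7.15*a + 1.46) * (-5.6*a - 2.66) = -44.352*a^3 + 18.9728*a^2 + 10.843*a - 3.8836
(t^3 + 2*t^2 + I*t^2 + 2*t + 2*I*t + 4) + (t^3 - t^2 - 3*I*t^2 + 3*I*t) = 2*t^3 + t^2 - 2*I*t^2 + 2*t + 5*I*t + 4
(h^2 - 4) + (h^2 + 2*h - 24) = 2*h^2 + 2*h - 28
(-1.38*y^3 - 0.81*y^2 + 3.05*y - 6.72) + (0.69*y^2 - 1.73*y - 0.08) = -1.38*y^3 - 0.12*y^2 + 1.32*y - 6.8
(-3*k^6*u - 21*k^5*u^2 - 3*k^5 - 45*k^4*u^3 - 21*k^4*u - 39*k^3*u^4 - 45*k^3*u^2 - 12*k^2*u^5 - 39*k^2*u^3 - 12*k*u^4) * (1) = -3*k^6*u - 21*k^5*u^2 - 3*k^5 - 45*k^4*u^3 - 21*k^4*u - 39*k^3*u^4 - 45*k^3*u^2 - 12*k^2*u^5 - 39*k^2*u^3 - 12*k*u^4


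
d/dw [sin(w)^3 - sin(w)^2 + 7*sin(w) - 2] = (3*sin(w)^2 - 2*sin(w) + 7)*cos(w)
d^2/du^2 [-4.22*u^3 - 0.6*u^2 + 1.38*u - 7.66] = -25.32*u - 1.2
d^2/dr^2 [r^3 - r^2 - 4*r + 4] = 6*r - 2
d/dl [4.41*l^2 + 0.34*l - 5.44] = 8.82*l + 0.34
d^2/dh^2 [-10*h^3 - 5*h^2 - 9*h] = -60*h - 10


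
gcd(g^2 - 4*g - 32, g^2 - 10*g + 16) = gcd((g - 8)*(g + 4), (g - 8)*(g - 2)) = g - 8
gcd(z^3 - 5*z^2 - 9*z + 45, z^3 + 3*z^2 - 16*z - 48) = z + 3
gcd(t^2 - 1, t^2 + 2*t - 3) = t - 1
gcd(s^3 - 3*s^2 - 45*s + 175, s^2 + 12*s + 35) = s + 7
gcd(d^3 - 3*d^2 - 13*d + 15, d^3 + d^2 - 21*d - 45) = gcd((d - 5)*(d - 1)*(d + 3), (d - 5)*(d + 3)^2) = d^2 - 2*d - 15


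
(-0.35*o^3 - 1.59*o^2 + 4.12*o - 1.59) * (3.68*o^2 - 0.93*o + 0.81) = -1.288*o^5 - 5.5257*o^4 + 16.3568*o^3 - 10.9707*o^2 + 4.8159*o - 1.2879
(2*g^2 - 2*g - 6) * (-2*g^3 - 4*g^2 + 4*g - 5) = -4*g^5 - 4*g^4 + 28*g^3 + 6*g^2 - 14*g + 30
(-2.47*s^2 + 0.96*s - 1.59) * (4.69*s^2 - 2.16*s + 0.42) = -11.5843*s^4 + 9.8376*s^3 - 10.5681*s^2 + 3.8376*s - 0.6678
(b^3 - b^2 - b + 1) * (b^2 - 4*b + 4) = b^5 - 5*b^4 + 7*b^3 + b^2 - 8*b + 4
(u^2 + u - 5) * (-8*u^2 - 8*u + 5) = -8*u^4 - 16*u^3 + 37*u^2 + 45*u - 25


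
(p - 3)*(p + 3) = p^2 - 9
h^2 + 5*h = h*(h + 5)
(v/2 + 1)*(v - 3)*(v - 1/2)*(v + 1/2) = v^4/2 - v^3/2 - 25*v^2/8 + v/8 + 3/4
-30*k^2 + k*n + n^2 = (-5*k + n)*(6*k + n)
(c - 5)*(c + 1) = c^2 - 4*c - 5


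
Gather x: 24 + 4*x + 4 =4*x + 28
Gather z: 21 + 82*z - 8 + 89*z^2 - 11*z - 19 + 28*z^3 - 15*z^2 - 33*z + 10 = 28*z^3 + 74*z^2 + 38*z + 4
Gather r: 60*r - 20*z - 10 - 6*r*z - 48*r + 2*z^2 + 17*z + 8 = r*(12 - 6*z) + 2*z^2 - 3*z - 2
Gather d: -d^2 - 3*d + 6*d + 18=-d^2 + 3*d + 18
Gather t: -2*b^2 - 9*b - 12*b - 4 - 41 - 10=-2*b^2 - 21*b - 55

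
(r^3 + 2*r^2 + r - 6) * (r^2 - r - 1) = r^5 + r^4 - 2*r^3 - 9*r^2 + 5*r + 6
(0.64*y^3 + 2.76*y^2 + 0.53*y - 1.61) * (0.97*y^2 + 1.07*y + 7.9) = 0.6208*y^5 + 3.362*y^4 + 8.5233*y^3 + 20.8094*y^2 + 2.4643*y - 12.719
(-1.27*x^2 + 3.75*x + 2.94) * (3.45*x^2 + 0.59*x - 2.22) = -4.3815*x^4 + 12.1882*x^3 + 15.1749*x^2 - 6.5904*x - 6.5268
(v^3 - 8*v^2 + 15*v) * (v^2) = v^5 - 8*v^4 + 15*v^3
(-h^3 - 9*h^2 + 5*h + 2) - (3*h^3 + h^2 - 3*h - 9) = -4*h^3 - 10*h^2 + 8*h + 11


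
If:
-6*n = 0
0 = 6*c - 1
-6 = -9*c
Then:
No Solution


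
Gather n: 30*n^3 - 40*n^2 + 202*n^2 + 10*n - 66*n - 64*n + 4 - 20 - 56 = 30*n^3 + 162*n^2 - 120*n - 72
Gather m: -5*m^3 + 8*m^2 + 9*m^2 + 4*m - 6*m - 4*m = -5*m^3 + 17*m^2 - 6*m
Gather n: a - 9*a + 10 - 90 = -8*a - 80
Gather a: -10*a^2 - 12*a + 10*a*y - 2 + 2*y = -10*a^2 + a*(10*y - 12) + 2*y - 2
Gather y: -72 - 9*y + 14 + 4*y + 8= -5*y - 50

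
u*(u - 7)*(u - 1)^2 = u^4 - 9*u^3 + 15*u^2 - 7*u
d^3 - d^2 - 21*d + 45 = (d - 3)^2*(d + 5)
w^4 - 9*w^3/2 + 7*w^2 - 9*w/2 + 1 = (w - 2)*(w - 1)^2*(w - 1/2)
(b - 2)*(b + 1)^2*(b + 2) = b^4 + 2*b^3 - 3*b^2 - 8*b - 4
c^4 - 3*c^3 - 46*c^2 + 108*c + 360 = (c - 6)*(c - 5)*(c + 2)*(c + 6)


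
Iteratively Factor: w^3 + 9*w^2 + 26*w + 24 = (w + 3)*(w^2 + 6*w + 8) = (w + 3)*(w + 4)*(w + 2)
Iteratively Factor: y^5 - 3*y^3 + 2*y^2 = (y)*(y^4 - 3*y^2 + 2*y) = y^2*(y^3 - 3*y + 2) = y^2*(y - 1)*(y^2 + y - 2) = y^2*(y - 1)*(y + 2)*(y - 1)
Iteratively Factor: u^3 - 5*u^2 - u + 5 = (u - 1)*(u^2 - 4*u - 5) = (u - 5)*(u - 1)*(u + 1)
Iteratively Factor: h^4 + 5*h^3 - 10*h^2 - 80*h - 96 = (h + 4)*(h^3 + h^2 - 14*h - 24) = (h - 4)*(h + 4)*(h^2 + 5*h + 6) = (h - 4)*(h + 2)*(h + 4)*(h + 3)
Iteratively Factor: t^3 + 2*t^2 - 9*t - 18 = (t + 2)*(t^2 - 9) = (t - 3)*(t + 2)*(t + 3)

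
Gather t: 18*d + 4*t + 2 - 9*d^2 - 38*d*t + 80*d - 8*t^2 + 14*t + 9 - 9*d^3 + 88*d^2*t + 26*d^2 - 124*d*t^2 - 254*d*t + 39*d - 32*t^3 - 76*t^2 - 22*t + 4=-9*d^3 + 17*d^2 + 137*d - 32*t^3 + t^2*(-124*d - 84) + t*(88*d^2 - 292*d - 4) + 15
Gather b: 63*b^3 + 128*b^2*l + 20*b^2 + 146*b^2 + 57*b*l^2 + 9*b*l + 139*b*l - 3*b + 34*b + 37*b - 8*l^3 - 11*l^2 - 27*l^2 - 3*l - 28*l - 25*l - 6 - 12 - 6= 63*b^3 + b^2*(128*l + 166) + b*(57*l^2 + 148*l + 68) - 8*l^3 - 38*l^2 - 56*l - 24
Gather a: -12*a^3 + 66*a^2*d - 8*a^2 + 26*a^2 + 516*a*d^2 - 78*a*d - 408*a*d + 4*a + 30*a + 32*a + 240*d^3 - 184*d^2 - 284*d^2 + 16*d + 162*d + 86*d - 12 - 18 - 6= -12*a^3 + a^2*(66*d + 18) + a*(516*d^2 - 486*d + 66) + 240*d^3 - 468*d^2 + 264*d - 36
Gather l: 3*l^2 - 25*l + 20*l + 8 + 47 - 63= 3*l^2 - 5*l - 8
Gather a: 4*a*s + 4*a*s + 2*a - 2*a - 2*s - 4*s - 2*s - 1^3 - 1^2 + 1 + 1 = 8*a*s - 8*s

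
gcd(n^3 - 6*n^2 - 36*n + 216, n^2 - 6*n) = n - 6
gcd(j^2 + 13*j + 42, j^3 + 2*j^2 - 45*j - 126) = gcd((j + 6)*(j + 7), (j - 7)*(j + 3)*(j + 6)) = j + 6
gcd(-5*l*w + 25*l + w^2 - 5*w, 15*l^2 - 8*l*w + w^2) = -5*l + w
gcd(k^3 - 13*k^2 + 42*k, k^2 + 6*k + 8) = 1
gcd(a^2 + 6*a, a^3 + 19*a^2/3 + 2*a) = a^2 + 6*a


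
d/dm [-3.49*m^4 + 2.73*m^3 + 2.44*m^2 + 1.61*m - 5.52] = -13.96*m^3 + 8.19*m^2 + 4.88*m + 1.61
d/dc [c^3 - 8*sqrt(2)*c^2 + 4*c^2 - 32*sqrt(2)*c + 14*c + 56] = 3*c^2 - 16*sqrt(2)*c + 8*c - 32*sqrt(2) + 14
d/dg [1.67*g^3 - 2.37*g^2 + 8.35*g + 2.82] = 5.01*g^2 - 4.74*g + 8.35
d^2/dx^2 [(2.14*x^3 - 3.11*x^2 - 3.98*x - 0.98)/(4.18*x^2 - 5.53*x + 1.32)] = (-175.587168*x^3 - 93.50616*x^2 + 290.051256*x - 118.066612)/(73.034632*x^6 - 289.867116*x^5 + 452.67519*x^4 - 352.186345*x^3 + 142.95006*x^2 - 28.906416*x + 2.299968)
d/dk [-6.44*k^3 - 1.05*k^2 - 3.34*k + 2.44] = -19.32*k^2 - 2.1*k - 3.34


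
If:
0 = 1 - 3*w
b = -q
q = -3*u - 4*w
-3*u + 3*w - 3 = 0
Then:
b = -2/3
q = 2/3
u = -2/3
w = 1/3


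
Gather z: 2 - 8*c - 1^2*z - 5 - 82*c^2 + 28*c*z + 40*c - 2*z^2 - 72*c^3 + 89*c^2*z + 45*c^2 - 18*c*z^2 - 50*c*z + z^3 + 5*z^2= -72*c^3 - 37*c^2 + 32*c + z^3 + z^2*(3 - 18*c) + z*(89*c^2 - 22*c - 1) - 3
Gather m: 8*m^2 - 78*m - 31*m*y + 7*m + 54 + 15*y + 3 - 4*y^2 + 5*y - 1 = 8*m^2 + m*(-31*y - 71) - 4*y^2 + 20*y + 56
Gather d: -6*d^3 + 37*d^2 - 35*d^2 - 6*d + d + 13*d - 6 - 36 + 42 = -6*d^3 + 2*d^2 + 8*d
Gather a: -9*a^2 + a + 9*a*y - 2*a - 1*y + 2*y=-9*a^2 + a*(9*y - 1) + y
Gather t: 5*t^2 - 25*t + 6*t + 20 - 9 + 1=5*t^2 - 19*t + 12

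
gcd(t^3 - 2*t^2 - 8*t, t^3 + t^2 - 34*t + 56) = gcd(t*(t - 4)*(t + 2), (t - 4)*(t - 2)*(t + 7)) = t - 4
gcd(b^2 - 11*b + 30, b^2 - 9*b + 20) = b - 5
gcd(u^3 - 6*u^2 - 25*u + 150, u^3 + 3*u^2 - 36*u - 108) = u - 6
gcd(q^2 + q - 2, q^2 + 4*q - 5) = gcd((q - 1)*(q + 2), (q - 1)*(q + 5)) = q - 1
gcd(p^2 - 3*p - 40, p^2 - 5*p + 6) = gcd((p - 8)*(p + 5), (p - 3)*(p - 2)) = 1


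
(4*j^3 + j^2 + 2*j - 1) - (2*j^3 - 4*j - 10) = 2*j^3 + j^2 + 6*j + 9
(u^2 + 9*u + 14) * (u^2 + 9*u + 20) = u^4 + 18*u^3 + 115*u^2 + 306*u + 280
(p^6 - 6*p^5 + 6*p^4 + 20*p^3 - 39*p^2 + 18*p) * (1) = p^6 - 6*p^5 + 6*p^4 + 20*p^3 - 39*p^2 + 18*p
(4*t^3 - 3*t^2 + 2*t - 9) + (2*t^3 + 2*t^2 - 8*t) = 6*t^3 - t^2 - 6*t - 9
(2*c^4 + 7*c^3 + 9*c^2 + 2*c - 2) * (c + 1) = 2*c^5 + 9*c^4 + 16*c^3 + 11*c^2 - 2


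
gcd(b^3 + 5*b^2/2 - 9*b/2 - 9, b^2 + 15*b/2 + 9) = b + 3/2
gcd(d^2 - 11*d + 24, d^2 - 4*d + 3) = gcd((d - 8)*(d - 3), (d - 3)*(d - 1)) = d - 3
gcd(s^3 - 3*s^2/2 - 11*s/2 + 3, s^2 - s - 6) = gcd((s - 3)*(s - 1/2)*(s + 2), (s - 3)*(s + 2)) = s^2 - s - 6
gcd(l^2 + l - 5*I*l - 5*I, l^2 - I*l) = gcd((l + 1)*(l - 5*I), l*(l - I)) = 1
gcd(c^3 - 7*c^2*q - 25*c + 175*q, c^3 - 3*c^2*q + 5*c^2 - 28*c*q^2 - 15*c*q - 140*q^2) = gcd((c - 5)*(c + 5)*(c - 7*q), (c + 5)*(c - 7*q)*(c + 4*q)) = -c^2 + 7*c*q - 5*c + 35*q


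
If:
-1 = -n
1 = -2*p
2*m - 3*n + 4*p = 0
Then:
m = 5/2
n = 1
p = -1/2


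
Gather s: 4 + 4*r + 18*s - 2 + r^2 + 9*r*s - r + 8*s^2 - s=r^2 + 3*r + 8*s^2 + s*(9*r + 17) + 2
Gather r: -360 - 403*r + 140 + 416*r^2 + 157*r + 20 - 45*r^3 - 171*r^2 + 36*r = -45*r^3 + 245*r^2 - 210*r - 200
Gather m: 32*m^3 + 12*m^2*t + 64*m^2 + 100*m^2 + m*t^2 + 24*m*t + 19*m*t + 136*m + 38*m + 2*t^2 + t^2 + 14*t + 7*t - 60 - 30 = 32*m^3 + m^2*(12*t + 164) + m*(t^2 + 43*t + 174) + 3*t^2 + 21*t - 90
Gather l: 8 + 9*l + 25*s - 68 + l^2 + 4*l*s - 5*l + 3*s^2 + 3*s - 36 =l^2 + l*(4*s + 4) + 3*s^2 + 28*s - 96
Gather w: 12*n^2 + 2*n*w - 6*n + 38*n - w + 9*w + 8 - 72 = 12*n^2 + 32*n + w*(2*n + 8) - 64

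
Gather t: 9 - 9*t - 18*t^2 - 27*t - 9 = -18*t^2 - 36*t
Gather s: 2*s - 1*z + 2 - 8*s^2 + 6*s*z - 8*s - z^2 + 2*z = -8*s^2 + s*(6*z - 6) - z^2 + z + 2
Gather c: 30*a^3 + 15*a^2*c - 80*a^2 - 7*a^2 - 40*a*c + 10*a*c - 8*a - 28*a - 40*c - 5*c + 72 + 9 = 30*a^3 - 87*a^2 - 36*a + c*(15*a^2 - 30*a - 45) + 81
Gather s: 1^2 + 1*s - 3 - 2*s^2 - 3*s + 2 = -2*s^2 - 2*s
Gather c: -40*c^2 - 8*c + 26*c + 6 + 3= -40*c^2 + 18*c + 9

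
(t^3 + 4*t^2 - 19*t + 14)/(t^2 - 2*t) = t + 6 - 7/t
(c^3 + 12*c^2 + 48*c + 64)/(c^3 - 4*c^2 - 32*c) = (c^2 + 8*c + 16)/(c*(c - 8))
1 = 1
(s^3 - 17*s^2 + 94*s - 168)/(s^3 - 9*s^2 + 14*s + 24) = (s - 7)/(s + 1)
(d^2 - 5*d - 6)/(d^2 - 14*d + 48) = (d + 1)/(d - 8)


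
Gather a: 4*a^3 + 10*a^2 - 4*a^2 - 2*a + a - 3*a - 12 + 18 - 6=4*a^3 + 6*a^2 - 4*a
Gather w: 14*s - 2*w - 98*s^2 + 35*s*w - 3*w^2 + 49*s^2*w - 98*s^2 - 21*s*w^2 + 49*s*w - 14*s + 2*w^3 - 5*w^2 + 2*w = -196*s^2 + 2*w^3 + w^2*(-21*s - 8) + w*(49*s^2 + 84*s)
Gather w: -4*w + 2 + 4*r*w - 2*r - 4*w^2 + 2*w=-2*r - 4*w^2 + w*(4*r - 2) + 2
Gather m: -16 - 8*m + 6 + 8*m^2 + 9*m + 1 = 8*m^2 + m - 9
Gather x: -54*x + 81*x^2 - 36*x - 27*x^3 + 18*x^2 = -27*x^3 + 99*x^2 - 90*x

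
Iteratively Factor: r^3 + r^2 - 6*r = (r)*(r^2 + r - 6) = r*(r + 3)*(r - 2)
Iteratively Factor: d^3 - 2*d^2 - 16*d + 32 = (d + 4)*(d^2 - 6*d + 8) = (d - 2)*(d + 4)*(d - 4)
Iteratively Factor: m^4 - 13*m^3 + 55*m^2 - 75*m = (m - 5)*(m^3 - 8*m^2 + 15*m) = m*(m - 5)*(m^2 - 8*m + 15) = m*(m - 5)*(m - 3)*(m - 5)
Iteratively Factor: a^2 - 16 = (a + 4)*(a - 4)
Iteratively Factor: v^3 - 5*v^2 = (v - 5)*(v^2) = v*(v - 5)*(v)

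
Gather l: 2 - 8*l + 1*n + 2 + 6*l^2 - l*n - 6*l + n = 6*l^2 + l*(-n - 14) + 2*n + 4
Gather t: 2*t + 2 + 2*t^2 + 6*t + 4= 2*t^2 + 8*t + 6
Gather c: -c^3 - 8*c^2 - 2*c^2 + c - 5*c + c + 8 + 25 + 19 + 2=-c^3 - 10*c^2 - 3*c + 54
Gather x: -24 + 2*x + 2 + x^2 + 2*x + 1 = x^2 + 4*x - 21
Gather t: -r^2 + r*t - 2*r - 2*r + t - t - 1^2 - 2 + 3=-r^2 + r*t - 4*r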